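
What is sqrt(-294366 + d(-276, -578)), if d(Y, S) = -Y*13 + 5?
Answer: I*sqrt(290773) ≈ 539.23*I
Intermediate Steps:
d(Y, S) = 5 - 13*Y (d(Y, S) = -13*Y + 5 = 5 - 13*Y)
sqrt(-294366 + d(-276, -578)) = sqrt(-294366 + (5 - 13*(-276))) = sqrt(-294366 + (5 + 3588)) = sqrt(-294366 + 3593) = sqrt(-290773) = I*sqrt(290773)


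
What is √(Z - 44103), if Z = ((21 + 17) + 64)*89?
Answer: 5*I*√1401 ≈ 187.15*I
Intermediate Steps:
Z = 9078 (Z = (38 + 64)*89 = 102*89 = 9078)
√(Z - 44103) = √(9078 - 44103) = √(-35025) = 5*I*√1401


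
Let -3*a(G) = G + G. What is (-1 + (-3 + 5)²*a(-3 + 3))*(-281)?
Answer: 281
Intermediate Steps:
a(G) = -2*G/3 (a(G) = -(G + G)/3 = -2*G/3)
(-1 + (-3 + 5)²*a(-3 + 3))*(-281) = (-1 + (-3 + 5)²*(-2*(-3 + 3)/3))*(-281) = (-1 + 2²*(-⅔*0))*(-281) = (-1 + 4*0)*(-281) = (-1 + 0)*(-281) = -1*(-281) = 281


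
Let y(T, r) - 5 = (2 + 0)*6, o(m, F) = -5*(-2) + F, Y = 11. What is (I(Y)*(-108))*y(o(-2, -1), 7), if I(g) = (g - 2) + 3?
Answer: -22032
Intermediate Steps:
o(m, F) = 10 + F
I(g) = 1 + g (I(g) = (-2 + g) + 3 = 1 + g)
y(T, r) = 17 (y(T, r) = 5 + (2 + 0)*6 = 5 + 2*6 = 5 + 12 = 17)
(I(Y)*(-108))*y(o(-2, -1), 7) = ((1 + 11)*(-108))*17 = (12*(-108))*17 = -1296*17 = -22032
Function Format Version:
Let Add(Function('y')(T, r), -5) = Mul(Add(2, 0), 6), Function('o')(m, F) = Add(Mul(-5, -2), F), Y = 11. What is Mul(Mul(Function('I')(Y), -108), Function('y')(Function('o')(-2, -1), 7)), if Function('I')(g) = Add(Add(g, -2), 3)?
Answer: -22032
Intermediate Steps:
Function('o')(m, F) = Add(10, F)
Function('I')(g) = Add(1, g) (Function('I')(g) = Add(Add(-2, g), 3) = Add(1, g))
Function('y')(T, r) = 17 (Function('y')(T, r) = Add(5, Mul(Add(2, 0), 6)) = Add(5, Mul(2, 6)) = Add(5, 12) = 17)
Mul(Mul(Function('I')(Y), -108), Function('y')(Function('o')(-2, -1), 7)) = Mul(Mul(Add(1, 11), -108), 17) = Mul(Mul(12, -108), 17) = Mul(-1296, 17) = -22032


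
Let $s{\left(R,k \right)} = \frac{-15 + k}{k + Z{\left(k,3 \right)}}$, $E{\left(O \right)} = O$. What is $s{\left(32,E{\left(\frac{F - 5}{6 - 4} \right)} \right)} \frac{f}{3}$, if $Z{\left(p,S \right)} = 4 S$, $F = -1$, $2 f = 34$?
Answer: $- \frac{34}{3} \approx -11.333$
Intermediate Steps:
$f = 17$ ($f = \frac{1}{2} \cdot 34 = 17$)
$s{\left(R,k \right)} = \frac{-15 + k}{12 + k}$ ($s{\left(R,k \right)} = \frac{-15 + k}{k + 4 \cdot 3} = \frac{-15 + k}{k + 12} = \frac{-15 + k}{12 + k}$)
$s{\left(32,E{\left(\frac{F - 5}{6 - 4} \right)} \right)} \frac{f}{3} = \frac{-15 + \frac{-1 - 5}{6 - 4}}{12 + \frac{-1 - 5}{6 - 4}} \cdot \frac{17}{3} = \frac{-15 - \frac{6}{2}}{12 - \frac{6}{2}} \cdot 17 \cdot \frac{1}{3} = \frac{-15 - 3}{12 - 3} \cdot \frac{17}{3} = \frac{1}{9} \left(-18\right) \frac{17}{3} = \left(-2\right) \frac{17}{3} = - \frac{34}{3}$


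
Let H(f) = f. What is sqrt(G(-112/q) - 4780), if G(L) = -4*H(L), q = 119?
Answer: 2*I*sqrt(345083)/17 ≈ 69.11*I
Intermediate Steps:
G(L) = -4*L
sqrt(G(-112/q) - 4780) = sqrt(-(-448)/119 - 4780) = sqrt(-4*(-16/17) - 4780) = sqrt(64/17 - 4780) = sqrt(-81196/17) = 2*I*sqrt(345083)/17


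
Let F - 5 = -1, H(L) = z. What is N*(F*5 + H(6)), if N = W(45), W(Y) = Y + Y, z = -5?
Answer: 1350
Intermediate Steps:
H(L) = -5
W(Y) = 2*Y
F = 4 (F = 5 - 1 = 4)
N = 90 (N = 2*45 = 90)
N*(F*5 + H(6)) = 90*(4*5 - 5) = 90*(20 - 5) = 90*15 = 1350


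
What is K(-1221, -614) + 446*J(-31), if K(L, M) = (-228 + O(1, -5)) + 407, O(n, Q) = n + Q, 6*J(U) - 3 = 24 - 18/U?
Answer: 68980/31 ≈ 2225.2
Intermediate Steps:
J(U) = 9/2 - 3/U (J(U) = 1/2 + (24 - 18/U)/6 = 1/2 + (4 - 3/U) = 9/2 - 3/U)
O(n, Q) = Q + n
K(L, M) = 175 (K(L, M) = (-228 + (-5 + 1)) + 407 = (-228 - 4) + 407 = -232 + 407 = 175)
K(-1221, -614) + 446*J(-31) = 175 + 446*(9/2 - 3/(-31)) = 175 + 446*(9/2 - 3*(-1/31)) = 175 + 446*(9/2 + 3/31) = 175 + 446*(285/62) = 175 + 63555/31 = 68980/31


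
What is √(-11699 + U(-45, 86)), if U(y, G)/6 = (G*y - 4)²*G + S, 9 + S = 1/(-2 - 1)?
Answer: √7744052261 ≈ 88000.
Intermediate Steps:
S = -28/3 (S = -9 + 1/(-2 - 1) = -9 + 1/(-3) = -9 - ⅓ = -28/3 ≈ -9.3333)
U(y, G) = -56 + 6*G*(-4 + G*y)² (U(y, G) = 6*((G*y - 4)²*G - 28/3) = 6*((-4 + G*y)²*G - 28/3) = 6*(G*(-4 + G*y)² - 28/3) = 6*(-28/3 + G*(-4 + G*y)²) = -56 + 6*G*(-4 + G*y)²)
√(-11699 + U(-45, 86)) = √(-11699 + (-56 + 6*86*(-4 + 86*(-45))²)) = √(-11699 + (-56 + 6*86*(-4 - 3870)²)) = √(-11699 + (-56 + 6*86*(-3874)²)) = √(-11699 + (-56 + 6*86*15007876)) = √(-11699 + (-56 + 7744064016)) = √(-11699 + 7744063960) = √7744052261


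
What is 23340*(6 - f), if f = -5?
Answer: 256740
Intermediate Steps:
23340*(6 - f) = 23340*(6 - 1*(-5)) = 23340*(6 + 5) = 23340*11 = 256740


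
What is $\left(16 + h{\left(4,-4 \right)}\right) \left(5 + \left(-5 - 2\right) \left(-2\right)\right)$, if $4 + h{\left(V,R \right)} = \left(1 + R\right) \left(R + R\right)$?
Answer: $684$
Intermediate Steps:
$h{\left(V,R \right)} = -4 + 2 R \left(1 + R\right)$ ($h{\left(V,R \right)} = -4 + \left(1 + R\right) \left(R + R\right) = -4 + \left(1 + R\right) 2 R = -4 + 2 R \left(1 + R\right)$)
$\left(16 + h{\left(4,-4 \right)}\right) \left(5 + \left(-5 - 2\right) \left(-2\right)\right) = \left(16 + \left(-4 + 2 \left(-4\right) + 2 \left(-4\right)^{2}\right)\right) \left(5 + \left(-5 - 2\right) \left(-2\right)\right) = \left(16 - -20\right) \left(5 - -14\right) = \left(16 - -20\right) \left(5 + 14\right) = \left(16 + 20\right) 19 = 36 \cdot 19 = 684$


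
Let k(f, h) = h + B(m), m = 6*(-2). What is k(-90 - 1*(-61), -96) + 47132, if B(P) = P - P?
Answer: 47036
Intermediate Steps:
m = -12
B(P) = 0
k(f, h) = h (k(f, h) = h + 0 = h)
k(-90 - 1*(-61), -96) + 47132 = -96 + 47132 = 47036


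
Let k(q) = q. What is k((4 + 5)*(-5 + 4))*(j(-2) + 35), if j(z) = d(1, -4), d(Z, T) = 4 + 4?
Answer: -387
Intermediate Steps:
d(Z, T) = 8
j(z) = 8
k((4 + 5)*(-5 + 4))*(j(-2) + 35) = ((4 + 5)*(-5 + 4))*(8 + 35) = (9*(-1))*43 = -9*43 = -387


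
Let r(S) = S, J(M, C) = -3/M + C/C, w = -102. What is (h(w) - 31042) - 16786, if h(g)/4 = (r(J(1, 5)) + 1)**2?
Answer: -47824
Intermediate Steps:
J(M, C) = 1 - 3/M (J(M, C) = -3/M + 1 = 1 - 3/M)
h(g) = 4 (h(g) = 4*((-3 + 1)/1 + 1)**2 = 4*(1*(-2) + 1)**2 = 4*(-2 + 1)**2 = 4*(-1)**2 = 4*1 = 4)
(h(w) - 31042) - 16786 = (4 - 31042) - 16786 = -31038 - 16786 = -47824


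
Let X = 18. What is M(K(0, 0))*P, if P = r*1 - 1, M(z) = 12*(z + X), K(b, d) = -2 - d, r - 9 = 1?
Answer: 1728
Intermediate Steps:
r = 10 (r = 9 + 1 = 10)
M(z) = 216 + 12*z (M(z) = 12*(z + 18) = 12*(18 + z) = 216 + 12*z)
P = 9 (P = 10*1 - 1 = 10 - 1 = 9)
M(K(0, 0))*P = (216 + 12*(-2 - 1*0))*9 = (216 + 12*(-2 + 0))*9 = (216 + 12*(-2))*9 = (216 - 24)*9 = 192*9 = 1728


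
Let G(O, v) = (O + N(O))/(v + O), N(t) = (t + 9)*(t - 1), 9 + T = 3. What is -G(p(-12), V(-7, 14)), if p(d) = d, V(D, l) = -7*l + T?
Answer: 27/116 ≈ 0.23276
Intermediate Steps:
T = -6 (T = -9 + 3 = -6)
N(t) = (-1 + t)*(9 + t) (N(t) = (9 + t)*(-1 + t) = (-1 + t)*(9 + t))
V(D, l) = -6 - 7*l (V(D, l) = -7*l - 6 = -6 - 7*l)
G(O, v) = (-9 + O² + 9*O)/(O + v) (G(O, v) = (O + (-9 + O² + 8*O))/(v + O) = (-9 + O² + 9*O)/(O + v))
-G(p(-12), V(-7, 14)) = -(-9 + (-12)² + 9*(-12))/(-12 + (-6 - 7*14)) = -(-9 + 144 - 108)/(-12 + (-6 - 98)) = -27/(-12 - 104) = -27/(-116) = -(-1)*27/116 = -1*(-27/116) = 27/116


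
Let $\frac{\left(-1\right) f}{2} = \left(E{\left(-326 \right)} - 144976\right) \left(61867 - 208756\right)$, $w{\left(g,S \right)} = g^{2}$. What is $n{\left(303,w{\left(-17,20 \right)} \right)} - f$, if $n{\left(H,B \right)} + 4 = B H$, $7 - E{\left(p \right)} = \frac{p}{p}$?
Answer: $42589084223$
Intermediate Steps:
$E{\left(p \right)} = 6$ ($E{\left(p \right)} = 7 - \frac{p}{p} = 7 - 1 = 6$)
$n{\left(H,B \right)} = -4 + B H$
$f = -42588996660$ ($f = - 2 \left(6 - 144976\right) \left(61867 - 208756\right) = - 2 \left(\left(-144970\right) \left(-146889\right)\right) = \left(-2\right) 21294498330 = -42588996660$)
$n{\left(303,w{\left(-17,20 \right)} \right)} - f = \left(-4 + \left(-17\right)^{2} \cdot 303\right) - -42588996660 = \left(-4 + 289 \cdot 303\right) + 42588996660 = \left(-4 + 87567\right) + 42588996660 = 87563 + 42588996660 = 42589084223$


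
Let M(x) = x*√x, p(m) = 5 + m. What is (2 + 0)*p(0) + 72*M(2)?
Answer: 10 + 144*√2 ≈ 213.65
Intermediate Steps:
M(x) = x^(3/2)
(2 + 0)*p(0) + 72*M(2) = (2 + 0)*(5 + 0) + 72*2^(3/2) = 2*5 + 72*(2*√2) = 10 + 144*√2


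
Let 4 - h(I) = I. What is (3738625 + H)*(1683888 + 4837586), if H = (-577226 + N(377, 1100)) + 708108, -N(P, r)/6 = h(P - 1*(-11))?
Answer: 25249914769414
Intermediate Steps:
h(I) = 4 - I
N(P, r) = 42 + 6*P (N(P, r) = -6*(4 - (P - 1*(-11))) = -6*(4 - (P + 11)) = -6*(4 - (11 + P)) = -6*(4 + (-11 - P)) = -6*(-7 - P) = 42 + 6*P)
H = 133186 (H = (-577226 + (42 + 6*377)) + 708108 = (-577226 + (42 + 2262)) + 708108 = (-577226 + 2304) + 708108 = -574922 + 708108 = 133186)
(3738625 + H)*(1683888 + 4837586) = (3738625 + 133186)*(1683888 + 4837586) = 3871811*6521474 = 25249914769414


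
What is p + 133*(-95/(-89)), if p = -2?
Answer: 12457/89 ≈ 139.97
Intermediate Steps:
p + 133*(-95/(-89)) = -2 + 133*(-95/(-89)) = -2 + 133*(-95*(-1/89)) = -2 + 133*(95/89) = -2 + 12635/89 = 12457/89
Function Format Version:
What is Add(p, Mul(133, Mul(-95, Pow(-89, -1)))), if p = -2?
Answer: Rational(12457, 89) ≈ 139.97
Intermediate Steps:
Add(p, Mul(133, Mul(-95, Pow(-89, -1)))) = Add(-2, Mul(133, Mul(-95, Pow(-89, -1)))) = Add(-2, Mul(133, Mul(-95, Rational(-1, 89)))) = Add(-2, Mul(133, Rational(95, 89))) = Add(-2, Rational(12635, 89)) = Rational(12457, 89)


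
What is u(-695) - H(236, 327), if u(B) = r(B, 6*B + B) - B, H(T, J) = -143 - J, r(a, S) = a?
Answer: 470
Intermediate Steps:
u(B) = 0 (u(B) = B - B = 0)
u(-695) - H(236, 327) = 0 - (-143 - 1*327) = 0 - (-143 - 327) = 0 - 1*(-470) = 0 + 470 = 470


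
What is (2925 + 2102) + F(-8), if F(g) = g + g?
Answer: 5011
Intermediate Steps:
F(g) = 2*g
(2925 + 2102) + F(-8) = (2925 + 2102) + 2*(-8) = 5027 - 16 = 5011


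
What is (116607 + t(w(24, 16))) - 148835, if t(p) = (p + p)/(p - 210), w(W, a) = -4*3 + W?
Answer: -1063528/33 ≈ -32228.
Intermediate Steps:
w(W, a) = -12 + W
t(p) = 2*p/(-210 + p) (t(p) = (2*p)/(-210 + p) = 2*p/(-210 + p))
(116607 + t(w(24, 16))) - 148835 = (116607 + 2*(-12 + 24)/(-210 + (-12 + 24))) - 148835 = (116607 + 2*12/(-210 + 12)) - 148835 = (116607 + 2*12/(-198)) - 148835 = (116607 + 2*12*(-1/198)) - 148835 = (116607 - 4/33) - 148835 = 3848027/33 - 148835 = -1063528/33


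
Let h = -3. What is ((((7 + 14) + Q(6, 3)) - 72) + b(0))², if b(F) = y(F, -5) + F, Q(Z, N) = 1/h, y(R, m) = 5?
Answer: 19321/9 ≈ 2146.8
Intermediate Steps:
Q(Z, N) = -⅓ (Q(Z, N) = 1/(-3) = -⅓)
b(F) = 5 + F
((((7 + 14) + Q(6, 3)) - 72) + b(0))² = ((((7 + 14) - ⅓) - 72) + (5 + 0))² = (((21 - ⅓) - 72) + 5)² = ((62/3 - 72) + 5)² = (-154/3 + 5)² = (-139/3)² = 19321/9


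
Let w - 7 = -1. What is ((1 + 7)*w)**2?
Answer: 2304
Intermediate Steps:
w = 6 (w = 7 - 1 = 6)
((1 + 7)*w)**2 = ((1 + 7)*6)**2 = (8*6)**2 = 48**2 = 2304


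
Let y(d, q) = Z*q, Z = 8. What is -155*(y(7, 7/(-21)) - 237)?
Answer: 111445/3 ≈ 37148.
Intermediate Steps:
y(d, q) = 8*q
-155*(y(7, 7/(-21)) - 237) = -155*(8*(7/(-21)) - 237) = -155*(8*(7*(-1/21)) - 237) = -155*(8*(-⅓) - 237) = -155*(-8/3 - 237) = -155*(-719/3) = 111445/3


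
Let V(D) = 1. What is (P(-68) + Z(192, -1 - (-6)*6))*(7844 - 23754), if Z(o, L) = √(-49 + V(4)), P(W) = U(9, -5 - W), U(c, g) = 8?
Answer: -127280 - 63640*I*√3 ≈ -1.2728e+5 - 1.1023e+5*I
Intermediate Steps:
P(W) = 8
Z(o, L) = 4*I*√3 (Z(o, L) = √(-49 + 1) = √(-48) = 4*I*√3)
(P(-68) + Z(192, -1 - (-6)*6))*(7844 - 23754) = (8 + 4*I*√3)*(7844 - 23754) = (8 + 4*I*√3)*(-15910) = -127280 - 63640*I*√3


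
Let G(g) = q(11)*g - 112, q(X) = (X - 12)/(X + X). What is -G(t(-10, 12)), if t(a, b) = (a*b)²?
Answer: 8432/11 ≈ 766.54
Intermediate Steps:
q(X) = (-12 + X)/(2*X) (q(X) = (-12 + X)/((2*X)) = (-12 + X)*(1/(2*X)) = (-12 + X)/(2*X))
t(a, b) = a²*b²
G(g) = -112 - g/22 (G(g) = ((½)*(-12 + 11)/11)*g - 112 = ((½)*(1/11)*(-1))*g - 112 = -g/22 - 112 = -112 - g/22)
-G(t(-10, 12)) = -(-112 - (-10)²*12²/22) = -(-112 - 50*144/11) = -(-112 - 1/22*14400) = -(-112 - 7200/11) = -1*(-8432/11) = 8432/11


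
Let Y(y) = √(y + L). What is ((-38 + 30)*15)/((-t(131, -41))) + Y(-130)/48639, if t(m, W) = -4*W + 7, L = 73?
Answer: 40/57 + I*√57/48639 ≈ 0.70175 + 0.00015522*I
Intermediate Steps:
t(m, W) = 7 - 4*W
Y(y) = √(73 + y) (Y(y) = √(y + 73) = √(73 + y))
((-38 + 30)*15)/((-t(131, -41))) + Y(-130)/48639 = ((-38 + 30)*15)/((-(7 - 4*(-41)))) + √(73 - 130)/48639 = (-8*15)/((-(7 + 164))) + √(-57)*(1/48639) = -120/((-1*171)) + (I*√57)*(1/48639) = -120/(-171) + I*√57/48639 = -120*(-1/171) + I*√57/48639 = 40/57 + I*√57/48639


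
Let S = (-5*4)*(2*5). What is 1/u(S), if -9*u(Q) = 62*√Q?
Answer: 9*I*√2/1240 ≈ 0.010264*I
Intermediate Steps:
S = -200 (S = -20*10 = -200)
u(Q) = -62*√Q/9
1/u(S) = 1/(-620*I*√2/9) = 9*I*√2/1240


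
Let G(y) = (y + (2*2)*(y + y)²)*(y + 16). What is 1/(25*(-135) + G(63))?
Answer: 1/5018418 ≈ 1.9927e-7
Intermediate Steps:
G(y) = (16 + y)*(y + 16*y²) (G(y) = (y + 4*(2*y)²)*(16 + y) = (y + 4*(4*y²))*(16 + y) = (y + 16*y²)*(16 + y) = (16 + y)*(y + 16*y²))
1/(25*(-135) + G(63)) = 1/(25*(-135) + 63*(16 + 16*63² + 257*63)) = 1/(-3375 + 63*(16 + 16*3969 + 16191)) = 1/(-3375 + 63*(16 + 63504 + 16191)) = 1/(-3375 + 63*79711) = 1/(-3375 + 5021793) = 1/5018418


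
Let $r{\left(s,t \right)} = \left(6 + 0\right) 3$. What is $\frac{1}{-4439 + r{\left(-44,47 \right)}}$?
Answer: $- \frac{1}{4421} \approx -0.00022619$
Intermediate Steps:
$r{\left(s,t \right)} = 18$ ($r{\left(s,t \right)} = 6 \cdot 3 = 18$)
$\frac{1}{-4439 + r{\left(-44,47 \right)}} = \frac{1}{-4439 + 18} = \frac{1}{-4421} = - \frac{1}{4421}$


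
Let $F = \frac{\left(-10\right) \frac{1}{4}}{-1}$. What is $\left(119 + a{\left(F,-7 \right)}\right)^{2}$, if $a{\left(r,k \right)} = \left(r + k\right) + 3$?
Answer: $\frac{55225}{4} \approx 13806.0$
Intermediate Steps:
$F = \frac{5}{2}$ ($F = \left(-10\right) \frac{1}{4} \left(-1\right) = \left(- \frac{5}{2}\right) \left(-1\right) = \frac{5}{2} \approx 2.5$)
$a{\left(r,k \right)} = 3 + k + r$ ($a{\left(r,k \right)} = \left(k + r\right) + 3 = 3 + k + r$)
$\left(119 + a{\left(F,-7 \right)}\right)^{2} = \left(119 + \left(3 - 7 + \frac{5}{2}\right)\right)^{2} = \left(119 - \frac{3}{2}\right)^{2} = \left(\frac{235}{2}\right)^{2} = \frac{55225}{4}$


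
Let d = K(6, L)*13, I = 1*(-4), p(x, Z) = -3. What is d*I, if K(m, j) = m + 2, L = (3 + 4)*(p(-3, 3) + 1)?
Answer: -416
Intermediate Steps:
L = -14 (L = (3 + 4)*(-3 + 1) = 7*(-2) = -14)
K(m, j) = 2 + m
I = -4
d = 104 (d = (2 + 6)*13 = 8*13 = 104)
d*I = 104*(-4) = -416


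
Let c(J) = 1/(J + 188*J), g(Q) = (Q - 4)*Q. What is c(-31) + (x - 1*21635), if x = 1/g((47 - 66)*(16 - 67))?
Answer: -39510291752917/1826221005 ≈ -21635.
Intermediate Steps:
g(Q) = Q*(-4 + Q) (g(Q) = (-4 + Q)*Q = Q*(-4 + Q))
x = 1/935085 (x = 1/(((47 - 66)*(16 - 67))*(-4 + (47 - 66)*(16 - 67))) = 1/((-19*(-51))*(-4 - 19*(-51))) = 1/(969*(-4 + 969)) = 1/(969*965) = 1/935085 ≈ 1.0694e-6)
c(J) = 1/(189*J)
c(-31) + (x - 1*21635) = (1/189)/(-31) + (1/935085 - 1*21635) = (1/189)*(-1/31) + (1/935085 - 21635) = -1/5859 - 20230563974/935085 = -39510291752917/1826221005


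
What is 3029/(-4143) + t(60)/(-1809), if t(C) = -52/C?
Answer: -27379352/37473435 ≈ -0.73063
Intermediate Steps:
3029/(-4143) + t(60)/(-1809) = 3029/(-4143) - 52/60/(-1809) = 3029*(-1/4143) - 52*1/60*(-1/1809) = -3029/4143 - 13/15*(-1/1809) = -3029/4143 + 13/27135 = -27379352/37473435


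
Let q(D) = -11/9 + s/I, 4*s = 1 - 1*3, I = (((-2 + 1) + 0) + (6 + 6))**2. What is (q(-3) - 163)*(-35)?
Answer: 12518975/2178 ≈ 5747.9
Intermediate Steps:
I = 121 (I = ((-1 + 0) + 12)**2 = (-1 + 12)**2 = 11**2 = 121)
s = -1/2 (s = (1 - 1*3)/4 = (1 - 3)/4 = (1/4)*(-2) = -1/2 ≈ -0.50000)
q(D) = -2671/2178 (q(D) = -11/9 - 1/2/121 = -11*1/9 - 1/2*1/121 = -11/9 - 1/242 = -2671/2178)
(q(-3) - 163)*(-35) = (-2671/2178 - 163)*(-35) = -357685/2178*(-35) = 12518975/2178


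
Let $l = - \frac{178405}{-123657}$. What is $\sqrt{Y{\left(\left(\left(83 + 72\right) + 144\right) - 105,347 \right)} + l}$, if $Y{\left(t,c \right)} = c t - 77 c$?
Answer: $\frac{2 \sqrt{155205887030709}}{123657} \approx 201.5$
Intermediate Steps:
$Y{\left(t,c \right)} = - 77 c + c t$
$l = \frac{178405}{123657}$ ($l = \left(-178405\right) \left(- \frac{1}{123657}\right) = \frac{178405}{123657} \approx 1.4427$)
$\sqrt{Y{\left(\left(\left(83 + 72\right) + 144\right) - 105,347 \right)} + l} = \sqrt{347 \left(-77 + \left(\left(\left(83 + 72\right) + 144\right) - 105\right)\right) + \frac{178405}{123657}} = \sqrt{347 \left(-77 + \left(\left(155 + 144\right) - 105\right)\right) + \frac{178405}{123657}} = \sqrt{347 \left(-77 + \left(299 - 105\right)\right) + \frac{178405}{123657}} = \sqrt{347 \left(-77 + 194\right) + \frac{178405}{123657}} = \sqrt{347 \cdot 117 + \frac{178405}{123657}} = \sqrt{40599 + \frac{178405}{123657}} = \sqrt{\frac{5020528948}{123657}} = \frac{2 \sqrt{155205887030709}}{123657}$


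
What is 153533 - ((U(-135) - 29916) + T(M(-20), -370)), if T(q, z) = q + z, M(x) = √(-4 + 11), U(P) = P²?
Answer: 165594 - √7 ≈ 1.6559e+5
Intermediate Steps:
M(x) = √7
153533 - ((U(-135) - 29916) + T(M(-20), -370)) = 153533 - (((-135)² - 29916) + (√7 - 370)) = 153533 - ((18225 - 29916) + (-370 + √7)) = 153533 - (-11691 + (-370 + √7)) = 153533 - (-12061 + √7) = 153533 + (12061 - √7) = 165594 - √7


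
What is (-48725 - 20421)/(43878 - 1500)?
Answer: -4939/3027 ≈ -1.6316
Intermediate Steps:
(-48725 - 20421)/(43878 - 1500) = -69146/42378 = -69146*1/42378 = -4939/3027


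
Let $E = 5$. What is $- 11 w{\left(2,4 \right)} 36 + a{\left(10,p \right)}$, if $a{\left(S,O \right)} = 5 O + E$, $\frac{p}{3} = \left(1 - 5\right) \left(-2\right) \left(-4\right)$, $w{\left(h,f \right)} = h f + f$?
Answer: $-5227$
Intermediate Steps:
$w{\left(h,f \right)} = f + f h$ ($w{\left(h,f \right)} = f h + f = f + f h$)
$p = -96$ ($p = 3 \left(1 - 5\right) \left(-2\right) \left(-4\right) = 3 \left(-4\right) \left(-2\right) \left(-4\right) = 3 \cdot 8 \left(-4\right) = 3 \left(-32\right) = -96$)
$a{\left(S,O \right)} = 5 + 5 O$ ($a{\left(S,O \right)} = 5 O + 5 = 5 + 5 O$)
$- 11 w{\left(2,4 \right)} 36 + a{\left(10,p \right)} = - 11 \cdot 4 \left(1 + 2\right) 36 + \left(5 + 5 \left(-96\right)\right) = - 11 \cdot 4 \cdot 3 \cdot 36 + \left(5 - 480\right) = \left(-11\right) 12 \cdot 36 - 475 = \left(-132\right) 36 - 475 = -4752 - 475 = -5227$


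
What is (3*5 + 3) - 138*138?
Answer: -19026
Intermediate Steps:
(3*5 + 3) - 138*138 = (15 + 3) - 19044 = 18 - 19044 = -19026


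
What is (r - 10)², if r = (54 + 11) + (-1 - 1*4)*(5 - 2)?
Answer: 1600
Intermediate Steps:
r = 50 (r = 65 + (-1 - 4)*3 = 65 - 5*3 = 65 - 15 = 50)
(r - 10)² = (50 - 10)² = 40² = 1600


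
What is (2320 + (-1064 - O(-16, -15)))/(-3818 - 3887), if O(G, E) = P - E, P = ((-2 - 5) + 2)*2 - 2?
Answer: -1253/7705 ≈ -0.16262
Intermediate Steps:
P = -12 (P = (-7 + 2)*2 - 2 = -5*2 - 2 = -10 - 2 = -12)
O(G, E) = -12 - E
(2320 + (-1064 - O(-16, -15)))/(-3818 - 3887) = (2320 + (-1064 - (-12 - 1*(-15))))/(-3818 - 3887) = (2320 + (-1064 - (-12 + 15)))/(-7705) = (2320 + (-1064 - 1*3))*(-1/7705) = (2320 + (-1064 - 3))*(-1/7705) = (2320 - 1067)*(-1/7705) = 1253*(-1/7705) = -1253/7705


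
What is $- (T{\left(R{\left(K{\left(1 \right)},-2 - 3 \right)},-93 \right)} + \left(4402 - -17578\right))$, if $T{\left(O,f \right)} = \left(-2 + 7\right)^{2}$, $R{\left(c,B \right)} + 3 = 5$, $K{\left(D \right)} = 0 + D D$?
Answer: $-22005$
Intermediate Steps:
$K{\left(D \right)} = D^{2}$ ($K{\left(D \right)} = 0 + D^{2} = D^{2}$)
$R{\left(c,B \right)} = 2$ ($R{\left(c,B \right)} = -3 + 5 = 2$)
$T{\left(O,f \right)} = 25$ ($T{\left(O,f \right)} = 5^{2} = 25$)
$- (T{\left(R{\left(K{\left(1 \right)},-2 - 3 \right)},-93 \right)} + \left(4402 - -17578\right)) = - (25 + \left(4402 - -17578\right)) = - (25 + \left(4402 + 17578\right)) = - (25 + 21980) = \left(-1\right) 22005 = -22005$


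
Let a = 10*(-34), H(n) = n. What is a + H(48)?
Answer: -292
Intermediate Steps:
a = -340
a + H(48) = -340 + 48 = -292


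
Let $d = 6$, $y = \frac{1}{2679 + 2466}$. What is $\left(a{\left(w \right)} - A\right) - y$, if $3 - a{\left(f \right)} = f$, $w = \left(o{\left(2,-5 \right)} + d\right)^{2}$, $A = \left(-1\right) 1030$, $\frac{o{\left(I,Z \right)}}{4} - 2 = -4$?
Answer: $\frac{5294204}{5145} \approx 1029.0$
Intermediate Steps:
$o{\left(I,Z \right)} = -8$ ($o{\left(I,Z \right)} = 8 + 4 \left(-4\right) = 8 - 16 = -8$)
$y = \frac{1}{5145} \approx 0.00019436$
$A = -1030$
$w = 4$ ($w = \left(-8 + 6\right)^{2} = \left(-2\right)^{2} = 4$)
$a{\left(f \right)} = 3 - f$
$\left(a{\left(w \right)} - A\right) - y = \left(\left(3 - 4\right) - -1030\right) - \frac{1}{5145} = \left(\left(3 - 4\right) + 1030\right) - \frac{1}{5145} = \left(-1 + 1030\right) - \frac{1}{5145} = 1029 - \frac{1}{5145} = \frac{5294204}{5145}$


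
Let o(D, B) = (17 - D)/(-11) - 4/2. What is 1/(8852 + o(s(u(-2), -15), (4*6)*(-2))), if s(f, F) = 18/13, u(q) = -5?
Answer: 143/1265347 ≈ 0.00011301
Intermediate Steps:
s(f, F) = 18/13 (s(f, F) = 18*(1/13) = 18/13)
o(D, B) = -39/11 + D/11 (o(D, B) = (17 - D)*(-1/11) - 4*½ = (-17/11 + D/11) - 2 = -39/11 + D/11)
1/(8852 + o(s(u(-2), -15), (4*6)*(-2))) = 1/(8852 + (-39/11 + (1/11)*(18/13))) = 1/(8852 + (-39/11 + 18/143)) = 1/(8852 - 489/143) = 1/(1265347/143) = 143/1265347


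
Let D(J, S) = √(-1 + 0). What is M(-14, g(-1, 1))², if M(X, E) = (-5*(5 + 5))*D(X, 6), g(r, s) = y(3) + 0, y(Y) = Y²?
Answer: -2500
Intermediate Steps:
D(J, S) = I (D(J, S) = √(-1) = I)
g(r, s) = 9 (g(r, s) = 3² + 0 = 9 + 0 = 9)
M(X, E) = -50*I (M(X, E) = (-5*(5 + 5))*I = (-5*10)*I = -50*I)
M(-14, g(-1, 1))² = (-50*I)² = -2500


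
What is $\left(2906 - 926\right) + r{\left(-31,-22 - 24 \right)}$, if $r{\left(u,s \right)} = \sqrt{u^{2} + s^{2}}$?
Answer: $1980 + \sqrt{3077} \approx 2035.5$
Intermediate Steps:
$r{\left(u,s \right)} = \sqrt{s^{2} + u^{2}}$
$\left(2906 - 926\right) + r{\left(-31,-22 - 24 \right)} = \left(2906 - 926\right) + \sqrt{\left(-22 - 24\right)^{2} + \left(-31\right)^{2}} = \left(2906 - 926\right) + \sqrt{\left(-46\right)^{2} + 961} = 1980 + \sqrt{2116 + 961} = 1980 + \sqrt{3077}$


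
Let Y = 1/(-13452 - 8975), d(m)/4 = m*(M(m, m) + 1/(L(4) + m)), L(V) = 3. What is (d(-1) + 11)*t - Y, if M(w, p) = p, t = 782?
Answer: 227992883/22427 ≈ 10166.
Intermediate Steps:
d(m) = 4*m*(m + 1/(3 + m)) (d(m) = 4*(m*(m + 1/(3 + m))) = 4*m*(m + 1/(3 + m)))
Y = -1/22427 (Y = 1/(-22427) = -1/22427 ≈ -4.4589e-5)
(d(-1) + 11)*t - Y = (4*(-1)*(1 + (-1)² + 3*(-1))/(3 - 1) + 11)*782 - 1*(-1/22427) = (4*(-1)*(1 + 1 - 3)/2 + 11)*782 + 1/22427 = (4*(-1)*(½)*(-1) + 11)*782 + 1/22427 = (2 + 11)*782 + 1/22427 = 13*782 + 1/22427 = 10166 + 1/22427 = 227992883/22427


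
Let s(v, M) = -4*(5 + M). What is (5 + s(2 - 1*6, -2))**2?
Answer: 49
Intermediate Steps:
s(v, M) = -20 - 4*M
(5 + s(2 - 1*6, -2))**2 = (5 + (-20 - 4*(-2)))**2 = (5 + (-20 + 8))**2 = (5 - 12)**2 = (-7)**2 = 49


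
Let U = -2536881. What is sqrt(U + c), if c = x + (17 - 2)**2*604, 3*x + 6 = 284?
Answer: I*sqrt(21607995)/3 ≈ 1549.5*I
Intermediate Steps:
x = 278/3 (x = -2 + (1/3)*284 = -2 + 284/3 = 278/3 ≈ 92.667)
c = 407978/3 (c = 278/3 + (17 - 2)**2*604 = 278/3 + 15**2*604 = 278/3 + 225*604 = 278/3 + 135900 = 407978/3 ≈ 1.3599e+5)
sqrt(U + c) = sqrt(-2536881 + 407978/3) = sqrt(-7202665/3) = I*sqrt(21607995)/3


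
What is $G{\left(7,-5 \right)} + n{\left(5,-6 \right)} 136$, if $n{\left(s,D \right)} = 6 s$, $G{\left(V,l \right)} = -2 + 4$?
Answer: $4082$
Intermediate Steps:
$G{\left(V,l \right)} = 2$
$G{\left(7,-5 \right)} + n{\left(5,-6 \right)} 136 = 2 + 6 \cdot 5 \cdot 136 = 2 + 30 \cdot 136 = 2 + 4080 = 4082$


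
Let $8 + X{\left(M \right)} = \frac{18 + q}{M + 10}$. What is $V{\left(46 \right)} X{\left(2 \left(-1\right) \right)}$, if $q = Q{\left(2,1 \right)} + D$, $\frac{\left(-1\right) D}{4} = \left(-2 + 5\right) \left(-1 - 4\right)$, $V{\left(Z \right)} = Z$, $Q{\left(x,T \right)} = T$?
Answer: $\frac{345}{4} \approx 86.25$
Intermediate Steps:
$D = 60$ ($D = - 4 \left(-2 + 5\right) \left(-1 - 4\right) = - 4 \cdot 3 \left(-5\right) = \left(-4\right) \left(-15\right) = 60$)
$q = 61$ ($q = 1 + 60 = 61$)
$X{\left(M \right)} = -8 + \frac{79}{10 + M}$ ($X{\left(M \right)} = -8 + \frac{18 + 61}{M + 10} = -8 + \frac{79}{10 + M}$)
$V{\left(46 \right)} X{\left(2 \left(-1\right) \right)} = 46 \frac{-1 - 8 \cdot 2 \left(-1\right)}{10 + 2 \left(-1\right)} = 46 \frac{-1 - -16}{10 - 2} = 46 \frac{-1 + 16}{8} = 46 \cdot \frac{1}{8} \cdot 15 = 46 \cdot \frac{15}{8} = \frac{345}{4}$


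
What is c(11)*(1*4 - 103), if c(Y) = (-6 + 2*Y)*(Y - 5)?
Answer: -9504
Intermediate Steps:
c(Y) = (-6 + 2*Y)*(-5 + Y)
c(11)*(1*4 - 103) = (30 - 16*11 + 2*11**2)*(1*4 - 103) = (30 - 176 + 2*121)*(4 - 103) = (30 - 176 + 242)*(-99) = 96*(-99) = -9504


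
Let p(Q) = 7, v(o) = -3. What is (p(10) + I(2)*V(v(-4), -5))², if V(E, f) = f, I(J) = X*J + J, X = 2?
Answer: 529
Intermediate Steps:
I(J) = 3*J (I(J) = 2*J + J = 3*J)
(p(10) + I(2)*V(v(-4), -5))² = (7 + (3*2)*(-5))² = (7 + 6*(-5))² = (7 - 30)² = (-23)² = 529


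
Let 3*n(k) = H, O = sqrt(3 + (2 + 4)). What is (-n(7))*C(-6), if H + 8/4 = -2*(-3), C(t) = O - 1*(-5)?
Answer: -32/3 ≈ -10.667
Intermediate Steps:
O = 3 (O = sqrt(3 + 6) = sqrt(9) = 3)
C(t) = 8 (C(t) = 3 - 1*(-5) = 3 + 5 = 8)
H = 4 (H = -2 - 2*(-3) = -2 + 6 = 4)
n(k) = 4/3 (n(k) = (1/3)*4 = 4/3)
(-n(7))*C(-6) = -1*4/3*8 = -4/3*8 = -32/3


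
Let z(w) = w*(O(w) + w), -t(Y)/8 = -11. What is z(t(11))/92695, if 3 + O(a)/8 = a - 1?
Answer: 13376/18539 ≈ 0.72151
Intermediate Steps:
O(a) = -32 + 8*a (O(a) = -24 + 8*(a - 1) = -24 + 8*(-1 + a) = -24 + (-8 + 8*a) = -32 + 8*a)
t(Y) = 88 (t(Y) = -8*(-11) = 88)
z(w) = w*(-32 + 9*w) (z(w) = w*((-32 + 8*w) + w) = w*(-32 + 9*w))
z(t(11))/92695 = (88*(-32 + 9*88))/92695 = (88*(-32 + 792))*(1/92695) = (88*760)*(1/92695) = 66880*(1/92695) = 13376/18539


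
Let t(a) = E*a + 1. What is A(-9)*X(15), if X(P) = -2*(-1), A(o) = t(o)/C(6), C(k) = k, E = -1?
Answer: 10/3 ≈ 3.3333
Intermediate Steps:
t(a) = 1 - a (t(a) = -a + 1 = 1 - a)
A(o) = ⅙ - o/6 (A(o) = (1 - o)/6 = (1 - o)*(⅙) = ⅙ - o/6)
X(P) = 2
A(-9)*X(15) = (⅙ - ⅙*(-9))*2 = (⅙ + 3/2)*2 = (5/3)*2 = 10/3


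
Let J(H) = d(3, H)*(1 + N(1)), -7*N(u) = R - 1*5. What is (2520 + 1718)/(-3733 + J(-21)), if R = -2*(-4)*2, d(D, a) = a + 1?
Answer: -29666/26051 ≈ -1.1388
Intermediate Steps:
d(D, a) = 1 + a
R = 16 (R = 8*2 = 16)
N(u) = -11/7 (N(u) = -(16 - 1*5)/7 = -(16 - 5)/7 = -⅐*11 = -11/7)
J(H) = -4/7 - 4*H/7 (J(H) = (1 + H)*(1 - 11/7) = (1 + H)*(-4/7) = -4/7 - 4*H/7)
(2520 + 1718)/(-3733 + J(-21)) = (2520 + 1718)/(-3733 + (-4/7 - 4/7*(-21))) = 4238/(-3733 + (-4/7 + 12)) = 4238/(-3733 + 80/7) = 4238/(-26051/7) = 4238*(-7/26051) = -29666/26051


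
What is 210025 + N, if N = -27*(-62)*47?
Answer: 288703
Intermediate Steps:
N = 78678 (N = 1674*47 = 78678)
210025 + N = 210025 + 78678 = 288703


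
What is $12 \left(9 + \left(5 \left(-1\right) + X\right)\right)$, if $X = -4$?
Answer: $0$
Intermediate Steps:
$12 \left(9 + \left(5 \left(-1\right) + X\right)\right) = 12 \left(9 + \left(5 \left(-1\right) - 4\right)\right) = 12 \left(9 - 9\right) = 12 \cdot 0 = 0$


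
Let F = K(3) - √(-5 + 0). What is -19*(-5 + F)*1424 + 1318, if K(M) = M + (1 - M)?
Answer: 109542 + 27056*I*√5 ≈ 1.0954e+5 + 60499.0*I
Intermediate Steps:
K(M) = 1
F = 1 - I*√5 (F = 1 - √(-5 + 0) = 1 - √(-5) = 1 - I*√5 ≈ 1.0 - 2.2361*I)
-19*(-5 + F)*1424 + 1318 = -19*(-5 + (1 - I*√5))*1424 + 1318 = -19*(-4 - I*√5)*1424 + 1318 = (76 + 19*I*√5)*1424 + 1318 = (108224 + 27056*I*√5) + 1318 = 109542 + 27056*I*√5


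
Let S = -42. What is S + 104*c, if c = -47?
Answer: -4930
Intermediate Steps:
S + 104*c = -42 + 104*(-47) = -42 - 4888 = -4930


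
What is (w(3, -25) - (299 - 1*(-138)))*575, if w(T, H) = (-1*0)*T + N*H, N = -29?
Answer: 165600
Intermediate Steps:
w(T, H) = -29*H (w(T, H) = (-1*0)*T - 29*H = 0*T - 29*H = 0 - 29*H = -29*H)
(w(3, -25) - (299 - 1*(-138)))*575 = (-29*(-25) - (299 - 1*(-138)))*575 = (725 - (299 + 138))*575 = (725 - 1*437)*575 = (725 - 437)*575 = 288*575 = 165600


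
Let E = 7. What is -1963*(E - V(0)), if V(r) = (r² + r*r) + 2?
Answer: -9815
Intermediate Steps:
V(r) = 2 + 2*r² (V(r) = (r² + r²) + 2 = 2*r² + 2 = 2 + 2*r²)
-1963*(E - V(0)) = -1963*(7 - (2 + 2*0²)) = -1963*(7 - (2 + 2*0)) = -1963*(7 - (2 + 0)) = -1963*(7 - 1*2) = -1963*(7 - 2) = -1963*5 = -9815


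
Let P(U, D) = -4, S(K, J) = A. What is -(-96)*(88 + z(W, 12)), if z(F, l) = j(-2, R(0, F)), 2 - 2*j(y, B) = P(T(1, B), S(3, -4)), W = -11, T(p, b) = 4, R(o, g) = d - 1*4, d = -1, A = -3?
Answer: 8736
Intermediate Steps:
S(K, J) = -3
R(o, g) = -5 (R(o, g) = -1 - 1*4 = -1 - 4 = -5)
j(y, B) = 3 (j(y, B) = 1 - 1/2*(-4) = 1 + 2 = 3)
z(F, l) = 3
-(-96)*(88 + z(W, 12)) = -(-96)*(88 + 3) = -(-96)*91 = -1*(-8736) = 8736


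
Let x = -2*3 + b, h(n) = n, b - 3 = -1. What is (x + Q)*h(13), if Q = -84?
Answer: -1144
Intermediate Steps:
b = 2 (b = 3 - 1 = 2)
x = -4 (x = -2*3 + 2 = -6 + 2 = -4)
(x + Q)*h(13) = (-4 - 84)*13 = -88*13 = -1144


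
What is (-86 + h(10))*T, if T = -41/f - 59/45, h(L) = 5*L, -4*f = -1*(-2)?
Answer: -14524/5 ≈ -2904.8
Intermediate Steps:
f = -1/2 (f = -(-1)*(-2)/4 = -1/4*2 = -1/2 ≈ -0.50000)
T = 3631/45 (T = -41/(-1/2) - 59/45 = -41*(-2) - 59*1/45 = 82 - 59/45 = 3631/45 ≈ 80.689)
(-86 + h(10))*T = (-86 + 5*10)*(3631/45) = (-86 + 50)*(3631/45) = -36*3631/45 = -14524/5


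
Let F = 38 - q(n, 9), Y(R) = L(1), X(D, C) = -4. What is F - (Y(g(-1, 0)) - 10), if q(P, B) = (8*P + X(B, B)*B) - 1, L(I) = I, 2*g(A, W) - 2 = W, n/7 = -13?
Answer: 812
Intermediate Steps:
n = -91 (n = 7*(-13) = -91)
g(A, W) = 1 + W/2
Y(R) = 1
q(P, B) = -1 - 4*B + 8*P (q(P, B) = (8*P - 4*B) - 1 = (-4*B + 8*P) - 1 = -1 - 4*B + 8*P)
F = 803 (F = 38 - (-1 - 4*9 + 8*(-91)) = 38 - (-1 - 36 - 728) = 38 - 1*(-765) = 38 + 765 = 803)
F - (Y(g(-1, 0)) - 10) = 803 - (1 - 10) = 803 - 1*(-9) = 803 + 9 = 812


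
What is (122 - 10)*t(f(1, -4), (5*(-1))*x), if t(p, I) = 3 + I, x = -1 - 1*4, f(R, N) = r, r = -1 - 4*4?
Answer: 3136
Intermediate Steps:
r = -17 (r = -1 - 16 = -17)
f(R, N) = -17
x = -5 (x = -1 - 4 = -5)
(122 - 10)*t(f(1, -4), (5*(-1))*x) = (122 - 10)*(3 + (5*(-1))*(-5)) = 112*(3 - 5*(-5)) = 112*(3 + 25) = 112*28 = 3136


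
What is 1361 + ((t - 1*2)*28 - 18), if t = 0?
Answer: 1287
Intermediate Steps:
1361 + ((t - 1*2)*28 - 18) = 1361 + ((0 - 1*2)*28 - 18) = 1361 + ((0 - 2)*28 - 18) = 1361 + (-2*28 - 18) = 1361 + (-56 - 18) = 1361 - 74 = 1287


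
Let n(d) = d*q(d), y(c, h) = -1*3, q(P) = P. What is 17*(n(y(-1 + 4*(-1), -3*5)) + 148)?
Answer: 2669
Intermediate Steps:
y(c, h) = -3
n(d) = d² (n(d) = d*d = d²)
17*(n(y(-1 + 4*(-1), -3*5)) + 148) = 17*((-3)² + 148) = 17*(9 + 148) = 17*157 = 2669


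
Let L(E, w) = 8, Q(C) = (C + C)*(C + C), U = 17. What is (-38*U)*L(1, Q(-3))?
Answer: -5168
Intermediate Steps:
Q(C) = 4*C**2 (Q(C) = (2*C)*(2*C) = 4*C**2)
(-38*U)*L(1, Q(-3)) = -38*17*8 = -646*8 = -5168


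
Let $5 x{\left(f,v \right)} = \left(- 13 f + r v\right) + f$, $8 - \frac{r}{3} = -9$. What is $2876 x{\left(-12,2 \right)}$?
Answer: $\frac{707496}{5} \approx 1.415 \cdot 10^{5}$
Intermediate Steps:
$r = 51$ ($r = 24 - -27 = 24 + 27 = 51$)
$x{\left(f,v \right)} = - \frac{12 f}{5} + \frac{51 v}{5}$ ($x{\left(f,v \right)} = \frac{\left(- 13 f + 51 v\right) + f}{5} = \frac{- 12 f + 51 v}{5} = - \frac{12 f}{5} + \frac{51 v}{5}$)
$2876 x{\left(-12,2 \right)} = 2876 \left(\left(- \frac{12}{5}\right) \left(-12\right) + \frac{51}{5} \cdot 2\right) = 2876 \left(\frac{144}{5} + \frac{102}{5}\right) = 2876 \cdot \frac{246}{5} = \frac{707496}{5}$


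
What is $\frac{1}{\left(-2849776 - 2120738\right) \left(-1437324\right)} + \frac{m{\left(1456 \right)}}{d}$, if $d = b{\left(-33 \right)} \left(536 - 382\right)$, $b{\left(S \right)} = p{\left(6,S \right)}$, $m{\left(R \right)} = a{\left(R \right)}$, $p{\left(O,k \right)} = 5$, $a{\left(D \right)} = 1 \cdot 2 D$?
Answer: $\frac{1486001725423543}{392933148549480} \approx 3.7818$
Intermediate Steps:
$a{\left(D \right)} = 2 D$
$m{\left(R \right)} = 2 R$
$b{\left(S \right)} = 5$
$d = 770$ ($d = 5 \left(536 - 382\right) = 5 \cdot 154 = 770$)
$\frac{1}{\left(-2849776 - 2120738\right) \left(-1437324\right)} + \frac{m{\left(1456 \right)}}{d} = \frac{1}{\left(-2849776 - 2120738\right) \left(-1437324\right)} + \frac{2 \cdot 1456}{770} = \frac{1}{-4970514} \left(- \frac{1}{1437324}\right) + 2912 \cdot \frac{1}{770} = \left(- \frac{1}{4970514}\right) \left(- \frac{1}{1437324}\right) + \frac{208}{55} = \frac{1}{7144239064536} + \frac{208}{55} = \frac{1486001725423543}{392933148549480}$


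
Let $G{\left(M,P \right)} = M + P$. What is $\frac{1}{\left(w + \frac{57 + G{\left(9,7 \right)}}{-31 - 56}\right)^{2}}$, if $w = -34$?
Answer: $\frac{7569}{9186961} \approx 0.00082389$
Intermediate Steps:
$\frac{1}{\left(w + \frac{57 + G{\left(9,7 \right)}}{-31 - 56}\right)^{2}} = \frac{1}{\left(-34 + \frac{57 + \left(9 + 7\right)}{-31 - 56}\right)^{2}} = \frac{1}{\left(-34 + \frac{57 + 16}{-87}\right)^{2}} = \frac{1}{\left(-34 + 73 \left(- \frac{1}{87}\right)\right)^{2}} = \frac{1}{\left(-34 - \frac{73}{87}\right)^{2}} = \frac{1}{\left(- \frac{3031}{87}\right)^{2}} = \frac{1}{\frac{9186961}{7569}} = \frac{7569}{9186961}$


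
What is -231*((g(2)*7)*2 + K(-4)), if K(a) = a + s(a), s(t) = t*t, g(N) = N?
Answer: -9240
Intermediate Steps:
s(t) = t**2
K(a) = a + a**2
-231*((g(2)*7)*2 + K(-4)) = -231*((2*7)*2 - 4*(1 - 4)) = -231*(14*2 - 4*(-3)) = -231*(28 + 12) = -231*40 = -9240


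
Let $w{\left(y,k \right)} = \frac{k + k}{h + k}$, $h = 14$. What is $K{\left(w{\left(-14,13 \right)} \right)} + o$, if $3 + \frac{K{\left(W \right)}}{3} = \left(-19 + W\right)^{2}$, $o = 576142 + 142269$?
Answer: $\frac{174808855}{243} \approx 7.1938 \cdot 10^{5}$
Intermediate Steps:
$o = 718411$
$w{\left(y,k \right)} = \frac{2 k}{14 + k}$ ($w{\left(y,k \right)} = \frac{k + k}{14 + k} = \frac{2 k}{14 + k}$)
$K{\left(W \right)} = -9 + 3 \left(-19 + W\right)^{2}$
$K{\left(w{\left(-14,13 \right)} \right)} + o = \left(-9 + 3 \left(-19 + 2 \cdot 13 \frac{1}{14 + 13}\right)^{2}\right) + 718411 = \left(-9 + 3 \left(-19 + 2 \cdot 13 \cdot \frac{1}{27}\right)^{2}\right) + 718411 = \left(-9 + 3 \left(-19 + \frac{26}{27}\right)^{2}\right) + 718411 = \left(-9 + 3 \left(- \frac{487}{27}\right)^{2}\right) + 718411 = \left(-9 + 3 \cdot \frac{237169}{729}\right) + 718411 = \left(-9 + \frac{237169}{243}\right) + 718411 = \frac{234982}{243} + 718411 = \frac{174808855}{243}$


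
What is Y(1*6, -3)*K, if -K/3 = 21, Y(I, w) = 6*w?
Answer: 1134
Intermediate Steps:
K = -63 (K = -3*21 = -63)
Y(1*6, -3)*K = (6*(-3))*(-63) = -18*(-63) = 1134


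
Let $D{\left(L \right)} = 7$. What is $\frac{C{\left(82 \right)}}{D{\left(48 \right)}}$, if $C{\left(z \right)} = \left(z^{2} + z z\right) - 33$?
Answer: $\frac{13415}{7} \approx 1916.4$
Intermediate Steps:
$C{\left(z \right)} = -33 + 2 z^{2}$ ($C{\left(z \right)} = \left(z^{2} + z^{2}\right) - 33 = 2 z^{2} - 33 = -33 + 2 z^{2}$)
$\frac{C{\left(82 \right)}}{D{\left(48 \right)}} = \frac{-33 + 2 \cdot 82^{2}}{7} = \left(-33 + 2 \cdot 6724\right) \frac{1}{7} = \left(-33 + 13448\right) \frac{1}{7} = 13415 \cdot \frac{1}{7} = \frac{13415}{7}$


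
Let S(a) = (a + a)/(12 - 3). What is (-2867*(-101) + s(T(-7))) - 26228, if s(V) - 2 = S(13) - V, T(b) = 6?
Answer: 2370041/9 ≈ 2.6334e+5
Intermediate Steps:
S(a) = 2*a/9 (S(a) = (2*a)/9 = (2*a)*(1/9) = 2*a/9)
s(V) = 44/9 - V (s(V) = 2 + ((2/9)*13 - V) = 2 + (26/9 - V) = 44/9 - V)
(-2867*(-101) + s(T(-7))) - 26228 = (-2867*(-101) + (44/9 - 1*6)) - 26228 = (289567 + (44/9 - 6)) - 26228 = (289567 - 10/9) - 26228 = 2606093/9 - 26228 = 2370041/9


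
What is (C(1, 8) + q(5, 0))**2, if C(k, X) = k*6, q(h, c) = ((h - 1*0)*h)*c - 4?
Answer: 4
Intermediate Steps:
q(h, c) = -4 + c*h**2 (q(h, c) = ((h + 0)*h)*c - 4 = (h*h)*c - 4 = h**2*c - 4 = c*h**2 - 4 = -4 + c*h**2)
C(k, X) = 6*k
(C(1, 8) + q(5, 0))**2 = (6*1 + (-4 + 0*5**2))**2 = (6 + (-4 + 0*25))**2 = (6 + (-4 + 0))**2 = (6 - 4)**2 = 2**2 = 4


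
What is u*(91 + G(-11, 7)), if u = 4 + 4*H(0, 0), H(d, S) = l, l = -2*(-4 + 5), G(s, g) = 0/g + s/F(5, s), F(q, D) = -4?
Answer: -375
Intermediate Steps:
G(s, g) = -s/4 (G(s, g) = 0/g + s/(-4) = 0 + s*(-¼) = 0 - s/4 = -s/4)
l = -2 (l = -2*1 = -2)
H(d, S) = -2
u = -4 (u = 4 + 4*(-2) = 4 - 8 = -4)
u*(91 + G(-11, 7)) = -4*(91 - ¼*(-11)) = -4*(91 + 11/4) = -4*375/4 = -375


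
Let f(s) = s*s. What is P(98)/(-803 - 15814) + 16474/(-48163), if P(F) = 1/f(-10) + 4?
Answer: -27394159163/80032457100 ≈ -0.34229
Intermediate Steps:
f(s) = s**2
P(F) = 401/100 (P(F) = 1/((-10)**2) + 4 = 1/100 + 4 = 401/100)
P(98)/(-803 - 15814) + 16474/(-48163) = 401/(100*(-803 - 15814)) + 16474/(-48163) = (401/100)/(-16617) + 16474*(-1/48163) = (401/100)*(-1/16617) - 16474/48163 = -401/1661700 - 16474/48163 = -27394159163/80032457100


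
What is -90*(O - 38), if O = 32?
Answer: 540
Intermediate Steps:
-90*(O - 38) = -90*(32 - 38) = -90*(-6) = -2*(-270) = 540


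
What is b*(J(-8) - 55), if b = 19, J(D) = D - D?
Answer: -1045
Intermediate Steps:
J(D) = 0
b*(J(-8) - 55) = 19*(0 - 55) = 19*(-55) = -1045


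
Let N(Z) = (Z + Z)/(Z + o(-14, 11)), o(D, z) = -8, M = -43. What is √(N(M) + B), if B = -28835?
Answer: I*√74995449/51 ≈ 169.8*I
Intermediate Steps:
N(Z) = 2*Z/(-8 + Z) (N(Z) = (Z + Z)/(Z - 8) = (2*Z)/(-8 + Z) = 2*Z/(-8 + Z))
√(N(M) + B) = √(2*(-43)/(-8 - 43) - 28835) = √(2*(-43)/(-51) - 28835) = √(2*(-43)*(-1/51) - 28835) = √(86/51 - 28835) = √(-1470499/51) = I*√74995449/51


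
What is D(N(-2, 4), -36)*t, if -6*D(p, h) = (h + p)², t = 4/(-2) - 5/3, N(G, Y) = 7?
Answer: 9251/18 ≈ 513.94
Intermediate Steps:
t = -11/3 (t = 4*(-½) - 5*⅓ = -2 - 5/3 = -11/3 ≈ -3.6667)
D(p, h) = -(h + p)²/6
D(N(-2, 4), -36)*t = -(-36 + 7)²/6*(-11/3) = -⅙*(-29)²*(-11/3) = -⅙*841*(-11/3) = -841/6*(-11/3) = 9251/18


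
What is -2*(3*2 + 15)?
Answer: -42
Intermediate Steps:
-2*(3*2 + 15) = -2*(6 + 15) = -2*21 = -42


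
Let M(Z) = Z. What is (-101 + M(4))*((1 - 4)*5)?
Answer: 1455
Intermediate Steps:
(-101 + M(4))*((1 - 4)*5) = (-101 + 4)*((1 - 4)*5) = -(-291)*5 = -97*(-15) = 1455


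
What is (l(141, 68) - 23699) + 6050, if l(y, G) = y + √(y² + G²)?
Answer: -17508 + 13*√145 ≈ -17351.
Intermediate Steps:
l(y, G) = y + √(G² + y²)
(l(141, 68) - 23699) + 6050 = ((141 + √(68² + 141²)) - 23699) + 6050 = ((141 + √(4624 + 19881)) - 23699) + 6050 = ((141 + √24505) - 23699) + 6050 = ((141 + 13*√145) - 23699) + 6050 = (-23558 + 13*√145) + 6050 = -17508 + 13*√145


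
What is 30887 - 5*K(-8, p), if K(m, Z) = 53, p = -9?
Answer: 30622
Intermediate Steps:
30887 - 5*K(-8, p) = 30887 - 5*53 = 30887 - 265 = 30622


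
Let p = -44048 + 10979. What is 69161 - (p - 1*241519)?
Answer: 343749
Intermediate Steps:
p = -33069
69161 - (p - 1*241519) = 69161 - (-33069 - 1*241519) = 69161 - (-33069 - 241519) = 69161 - 1*(-274588) = 69161 + 274588 = 343749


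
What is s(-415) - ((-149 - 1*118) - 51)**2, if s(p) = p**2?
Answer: 71101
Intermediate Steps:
s(-415) - ((-149 - 1*118) - 51)**2 = (-415)**2 - ((-149 - 1*118) - 51)**2 = 172225 - ((-149 - 118) - 51)**2 = 172225 - (-267 - 51)**2 = 172225 - 1*(-318)**2 = 172225 - 1*101124 = 172225 - 101124 = 71101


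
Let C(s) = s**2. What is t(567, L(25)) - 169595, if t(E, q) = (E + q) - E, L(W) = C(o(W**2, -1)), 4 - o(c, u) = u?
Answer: -169570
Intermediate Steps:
o(c, u) = 4 - u
L(W) = 25 (L(W) = (4 - 1*(-1))**2 = (4 + 1)**2 = 5**2 = 25)
t(E, q) = q
t(567, L(25)) - 169595 = 25 - 169595 = -169570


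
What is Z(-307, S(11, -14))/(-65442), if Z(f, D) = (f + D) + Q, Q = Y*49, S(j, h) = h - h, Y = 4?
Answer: 37/21814 ≈ 0.0016962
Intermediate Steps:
S(j, h) = 0
Q = 196 (Q = 4*49 = 196)
Z(f, D) = 196 + D + f (Z(f, D) = (f + D) + 196 = (D + f) + 196 = 196 + D + f)
Z(-307, S(11, -14))/(-65442) = (196 + 0 - 307)/(-65442) = -111*(-1/65442) = 37/21814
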